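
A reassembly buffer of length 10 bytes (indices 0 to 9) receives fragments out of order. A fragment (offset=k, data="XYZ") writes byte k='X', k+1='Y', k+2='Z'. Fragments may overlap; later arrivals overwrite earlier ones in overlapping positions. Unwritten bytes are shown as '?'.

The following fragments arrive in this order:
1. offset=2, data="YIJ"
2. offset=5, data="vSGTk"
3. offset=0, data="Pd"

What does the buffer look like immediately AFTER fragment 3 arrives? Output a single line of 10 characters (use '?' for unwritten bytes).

Answer: PdYIJvSGTk

Derivation:
Fragment 1: offset=2 data="YIJ" -> buffer=??YIJ?????
Fragment 2: offset=5 data="vSGTk" -> buffer=??YIJvSGTk
Fragment 3: offset=0 data="Pd" -> buffer=PdYIJvSGTk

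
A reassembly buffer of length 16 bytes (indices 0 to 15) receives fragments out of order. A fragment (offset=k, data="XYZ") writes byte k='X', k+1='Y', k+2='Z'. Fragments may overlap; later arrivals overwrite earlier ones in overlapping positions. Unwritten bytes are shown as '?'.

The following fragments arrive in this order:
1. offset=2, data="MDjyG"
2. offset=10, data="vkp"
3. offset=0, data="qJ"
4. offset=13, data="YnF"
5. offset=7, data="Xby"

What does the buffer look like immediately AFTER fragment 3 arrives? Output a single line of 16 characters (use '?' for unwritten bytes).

Answer: qJMDjyG???vkp???

Derivation:
Fragment 1: offset=2 data="MDjyG" -> buffer=??MDjyG?????????
Fragment 2: offset=10 data="vkp" -> buffer=??MDjyG???vkp???
Fragment 3: offset=0 data="qJ" -> buffer=qJMDjyG???vkp???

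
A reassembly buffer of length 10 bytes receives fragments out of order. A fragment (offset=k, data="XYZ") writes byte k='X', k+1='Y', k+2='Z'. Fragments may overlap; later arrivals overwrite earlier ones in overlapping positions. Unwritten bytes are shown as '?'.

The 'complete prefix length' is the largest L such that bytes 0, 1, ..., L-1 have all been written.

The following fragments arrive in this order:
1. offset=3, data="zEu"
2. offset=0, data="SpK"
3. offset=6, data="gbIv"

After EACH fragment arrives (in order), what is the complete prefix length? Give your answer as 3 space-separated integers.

Fragment 1: offset=3 data="zEu" -> buffer=???zEu???? -> prefix_len=0
Fragment 2: offset=0 data="SpK" -> buffer=SpKzEu???? -> prefix_len=6
Fragment 3: offset=6 data="gbIv" -> buffer=SpKzEugbIv -> prefix_len=10

Answer: 0 6 10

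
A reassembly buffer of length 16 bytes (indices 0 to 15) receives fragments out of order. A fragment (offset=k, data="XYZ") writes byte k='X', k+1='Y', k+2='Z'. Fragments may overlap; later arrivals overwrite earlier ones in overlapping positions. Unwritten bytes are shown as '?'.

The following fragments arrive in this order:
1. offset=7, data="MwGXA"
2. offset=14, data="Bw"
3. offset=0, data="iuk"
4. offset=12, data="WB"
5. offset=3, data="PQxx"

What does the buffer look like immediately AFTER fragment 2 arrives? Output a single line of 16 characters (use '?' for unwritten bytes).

Fragment 1: offset=7 data="MwGXA" -> buffer=???????MwGXA????
Fragment 2: offset=14 data="Bw" -> buffer=???????MwGXA??Bw

Answer: ???????MwGXA??Bw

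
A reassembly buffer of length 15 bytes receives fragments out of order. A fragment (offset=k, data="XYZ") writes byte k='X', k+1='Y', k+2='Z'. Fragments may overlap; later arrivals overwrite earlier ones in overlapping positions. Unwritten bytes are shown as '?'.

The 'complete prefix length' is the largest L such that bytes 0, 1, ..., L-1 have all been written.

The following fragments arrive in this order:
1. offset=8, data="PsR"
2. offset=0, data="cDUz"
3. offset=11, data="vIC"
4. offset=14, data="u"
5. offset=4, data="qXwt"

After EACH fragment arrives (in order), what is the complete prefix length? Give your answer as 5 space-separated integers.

Answer: 0 4 4 4 15

Derivation:
Fragment 1: offset=8 data="PsR" -> buffer=????????PsR???? -> prefix_len=0
Fragment 2: offset=0 data="cDUz" -> buffer=cDUz????PsR???? -> prefix_len=4
Fragment 3: offset=11 data="vIC" -> buffer=cDUz????PsRvIC? -> prefix_len=4
Fragment 4: offset=14 data="u" -> buffer=cDUz????PsRvICu -> prefix_len=4
Fragment 5: offset=4 data="qXwt" -> buffer=cDUzqXwtPsRvICu -> prefix_len=15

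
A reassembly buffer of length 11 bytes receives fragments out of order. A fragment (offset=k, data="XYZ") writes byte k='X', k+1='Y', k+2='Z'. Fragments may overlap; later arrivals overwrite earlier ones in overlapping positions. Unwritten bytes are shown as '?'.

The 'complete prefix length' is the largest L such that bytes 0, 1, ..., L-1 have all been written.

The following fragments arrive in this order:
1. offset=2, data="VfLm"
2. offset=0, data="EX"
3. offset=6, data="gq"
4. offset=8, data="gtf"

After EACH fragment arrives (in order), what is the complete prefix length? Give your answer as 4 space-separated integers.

Answer: 0 6 8 11

Derivation:
Fragment 1: offset=2 data="VfLm" -> buffer=??VfLm????? -> prefix_len=0
Fragment 2: offset=0 data="EX" -> buffer=EXVfLm????? -> prefix_len=6
Fragment 3: offset=6 data="gq" -> buffer=EXVfLmgq??? -> prefix_len=8
Fragment 4: offset=8 data="gtf" -> buffer=EXVfLmgqgtf -> prefix_len=11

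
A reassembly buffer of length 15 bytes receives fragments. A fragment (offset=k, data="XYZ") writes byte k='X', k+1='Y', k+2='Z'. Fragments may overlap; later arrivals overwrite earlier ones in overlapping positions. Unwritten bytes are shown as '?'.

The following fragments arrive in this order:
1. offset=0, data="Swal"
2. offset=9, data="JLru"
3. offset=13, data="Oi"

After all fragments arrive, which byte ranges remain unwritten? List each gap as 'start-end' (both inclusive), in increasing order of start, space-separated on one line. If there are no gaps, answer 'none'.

Answer: 4-8

Derivation:
Fragment 1: offset=0 len=4
Fragment 2: offset=9 len=4
Fragment 3: offset=13 len=2
Gaps: 4-8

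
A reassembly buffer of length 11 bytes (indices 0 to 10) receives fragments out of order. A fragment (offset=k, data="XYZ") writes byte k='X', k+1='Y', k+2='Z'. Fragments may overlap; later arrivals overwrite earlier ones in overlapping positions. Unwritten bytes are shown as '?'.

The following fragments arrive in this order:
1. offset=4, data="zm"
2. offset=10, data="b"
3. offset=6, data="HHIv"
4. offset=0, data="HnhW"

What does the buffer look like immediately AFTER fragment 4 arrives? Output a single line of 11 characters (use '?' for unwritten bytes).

Fragment 1: offset=4 data="zm" -> buffer=????zm?????
Fragment 2: offset=10 data="b" -> buffer=????zm????b
Fragment 3: offset=6 data="HHIv" -> buffer=????zmHHIvb
Fragment 4: offset=0 data="HnhW" -> buffer=HnhWzmHHIvb

Answer: HnhWzmHHIvb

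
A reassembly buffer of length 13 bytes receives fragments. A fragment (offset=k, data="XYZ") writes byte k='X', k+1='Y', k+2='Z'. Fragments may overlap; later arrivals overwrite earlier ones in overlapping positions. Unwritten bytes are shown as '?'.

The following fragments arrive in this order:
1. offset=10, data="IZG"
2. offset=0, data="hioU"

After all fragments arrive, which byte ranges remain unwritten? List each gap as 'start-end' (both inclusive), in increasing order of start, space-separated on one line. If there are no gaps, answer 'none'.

Answer: 4-9

Derivation:
Fragment 1: offset=10 len=3
Fragment 2: offset=0 len=4
Gaps: 4-9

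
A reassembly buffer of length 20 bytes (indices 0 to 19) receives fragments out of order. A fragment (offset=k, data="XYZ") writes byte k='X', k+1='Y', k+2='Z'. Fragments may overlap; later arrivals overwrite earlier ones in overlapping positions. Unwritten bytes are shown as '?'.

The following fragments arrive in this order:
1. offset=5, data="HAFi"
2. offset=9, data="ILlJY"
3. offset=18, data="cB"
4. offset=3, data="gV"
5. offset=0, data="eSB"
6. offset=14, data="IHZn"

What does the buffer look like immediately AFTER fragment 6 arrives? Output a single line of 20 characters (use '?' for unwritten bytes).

Answer: eSBgVHAFiILlJYIHZncB

Derivation:
Fragment 1: offset=5 data="HAFi" -> buffer=?????HAFi???????????
Fragment 2: offset=9 data="ILlJY" -> buffer=?????HAFiILlJY??????
Fragment 3: offset=18 data="cB" -> buffer=?????HAFiILlJY????cB
Fragment 4: offset=3 data="gV" -> buffer=???gVHAFiILlJY????cB
Fragment 5: offset=0 data="eSB" -> buffer=eSBgVHAFiILlJY????cB
Fragment 6: offset=14 data="IHZn" -> buffer=eSBgVHAFiILlJYIHZncB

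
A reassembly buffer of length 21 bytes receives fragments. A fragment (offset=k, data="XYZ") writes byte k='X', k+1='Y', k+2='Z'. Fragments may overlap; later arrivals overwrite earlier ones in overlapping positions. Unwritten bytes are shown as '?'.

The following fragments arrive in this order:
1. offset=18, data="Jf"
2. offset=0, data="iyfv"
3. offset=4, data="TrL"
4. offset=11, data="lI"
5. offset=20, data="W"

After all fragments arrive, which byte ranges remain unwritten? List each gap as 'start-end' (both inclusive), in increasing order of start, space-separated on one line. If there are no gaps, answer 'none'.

Fragment 1: offset=18 len=2
Fragment 2: offset=0 len=4
Fragment 3: offset=4 len=3
Fragment 4: offset=11 len=2
Fragment 5: offset=20 len=1
Gaps: 7-10 13-17

Answer: 7-10 13-17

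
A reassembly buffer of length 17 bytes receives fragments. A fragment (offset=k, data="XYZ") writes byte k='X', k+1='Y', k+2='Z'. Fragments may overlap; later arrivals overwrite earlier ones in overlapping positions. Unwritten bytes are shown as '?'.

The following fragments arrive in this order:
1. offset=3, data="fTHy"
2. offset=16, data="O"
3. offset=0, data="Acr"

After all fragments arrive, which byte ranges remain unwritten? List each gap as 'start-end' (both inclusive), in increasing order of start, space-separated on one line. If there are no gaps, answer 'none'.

Answer: 7-15

Derivation:
Fragment 1: offset=3 len=4
Fragment 2: offset=16 len=1
Fragment 3: offset=0 len=3
Gaps: 7-15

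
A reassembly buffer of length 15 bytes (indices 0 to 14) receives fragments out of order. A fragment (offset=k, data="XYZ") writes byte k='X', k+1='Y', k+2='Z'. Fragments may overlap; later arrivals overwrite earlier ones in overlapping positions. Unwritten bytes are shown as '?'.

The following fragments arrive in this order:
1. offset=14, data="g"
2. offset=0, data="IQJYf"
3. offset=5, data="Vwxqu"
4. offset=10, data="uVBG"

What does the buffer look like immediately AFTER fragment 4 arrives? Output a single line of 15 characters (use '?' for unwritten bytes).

Fragment 1: offset=14 data="g" -> buffer=??????????????g
Fragment 2: offset=0 data="IQJYf" -> buffer=IQJYf?????????g
Fragment 3: offset=5 data="Vwxqu" -> buffer=IQJYfVwxqu????g
Fragment 4: offset=10 data="uVBG" -> buffer=IQJYfVwxquuVBGg

Answer: IQJYfVwxquuVBGg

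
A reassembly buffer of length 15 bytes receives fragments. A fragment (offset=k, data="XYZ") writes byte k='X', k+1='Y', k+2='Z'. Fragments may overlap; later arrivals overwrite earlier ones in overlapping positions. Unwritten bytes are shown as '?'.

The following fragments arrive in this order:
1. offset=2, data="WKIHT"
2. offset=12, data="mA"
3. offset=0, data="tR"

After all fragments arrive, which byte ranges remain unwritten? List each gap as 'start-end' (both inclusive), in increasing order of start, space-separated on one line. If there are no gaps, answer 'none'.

Fragment 1: offset=2 len=5
Fragment 2: offset=12 len=2
Fragment 3: offset=0 len=2
Gaps: 7-11 14-14

Answer: 7-11 14-14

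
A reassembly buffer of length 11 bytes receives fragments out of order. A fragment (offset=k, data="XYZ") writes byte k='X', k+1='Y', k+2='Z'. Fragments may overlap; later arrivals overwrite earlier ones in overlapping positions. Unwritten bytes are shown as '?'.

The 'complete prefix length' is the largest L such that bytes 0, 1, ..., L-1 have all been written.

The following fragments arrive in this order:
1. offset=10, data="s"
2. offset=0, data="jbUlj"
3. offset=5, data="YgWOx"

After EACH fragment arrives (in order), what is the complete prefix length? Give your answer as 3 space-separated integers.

Answer: 0 5 11

Derivation:
Fragment 1: offset=10 data="s" -> buffer=??????????s -> prefix_len=0
Fragment 2: offset=0 data="jbUlj" -> buffer=jbUlj?????s -> prefix_len=5
Fragment 3: offset=5 data="YgWOx" -> buffer=jbUljYgWOxs -> prefix_len=11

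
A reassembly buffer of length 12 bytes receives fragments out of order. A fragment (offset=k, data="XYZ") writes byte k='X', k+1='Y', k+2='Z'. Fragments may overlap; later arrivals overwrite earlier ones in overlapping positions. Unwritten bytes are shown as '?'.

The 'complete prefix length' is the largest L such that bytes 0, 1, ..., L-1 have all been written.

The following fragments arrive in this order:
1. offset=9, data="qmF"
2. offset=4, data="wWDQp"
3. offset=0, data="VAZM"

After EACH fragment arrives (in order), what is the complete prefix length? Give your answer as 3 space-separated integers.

Fragment 1: offset=9 data="qmF" -> buffer=?????????qmF -> prefix_len=0
Fragment 2: offset=4 data="wWDQp" -> buffer=????wWDQpqmF -> prefix_len=0
Fragment 3: offset=0 data="VAZM" -> buffer=VAZMwWDQpqmF -> prefix_len=12

Answer: 0 0 12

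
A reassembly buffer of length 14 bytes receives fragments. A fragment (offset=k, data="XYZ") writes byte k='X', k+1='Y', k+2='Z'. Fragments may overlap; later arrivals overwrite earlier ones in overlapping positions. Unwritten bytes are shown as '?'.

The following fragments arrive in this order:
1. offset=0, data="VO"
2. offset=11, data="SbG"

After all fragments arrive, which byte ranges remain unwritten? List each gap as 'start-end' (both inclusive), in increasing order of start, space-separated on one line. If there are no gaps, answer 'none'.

Fragment 1: offset=0 len=2
Fragment 2: offset=11 len=3
Gaps: 2-10

Answer: 2-10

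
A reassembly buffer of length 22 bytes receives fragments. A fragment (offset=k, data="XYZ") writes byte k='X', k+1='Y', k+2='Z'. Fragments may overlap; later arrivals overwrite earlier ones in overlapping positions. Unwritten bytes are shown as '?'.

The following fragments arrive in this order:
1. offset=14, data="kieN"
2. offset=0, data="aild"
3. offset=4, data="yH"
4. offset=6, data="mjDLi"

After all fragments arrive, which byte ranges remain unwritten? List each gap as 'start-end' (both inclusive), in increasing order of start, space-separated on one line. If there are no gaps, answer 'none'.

Answer: 11-13 18-21

Derivation:
Fragment 1: offset=14 len=4
Fragment 2: offset=0 len=4
Fragment 3: offset=4 len=2
Fragment 4: offset=6 len=5
Gaps: 11-13 18-21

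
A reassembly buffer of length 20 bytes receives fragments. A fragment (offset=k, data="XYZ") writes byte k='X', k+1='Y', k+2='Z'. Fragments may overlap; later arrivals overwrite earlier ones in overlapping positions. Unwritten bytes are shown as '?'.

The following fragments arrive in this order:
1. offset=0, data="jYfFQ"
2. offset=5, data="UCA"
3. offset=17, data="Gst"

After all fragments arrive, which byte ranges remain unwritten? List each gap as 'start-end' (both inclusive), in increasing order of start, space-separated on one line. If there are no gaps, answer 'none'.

Fragment 1: offset=0 len=5
Fragment 2: offset=5 len=3
Fragment 3: offset=17 len=3
Gaps: 8-16

Answer: 8-16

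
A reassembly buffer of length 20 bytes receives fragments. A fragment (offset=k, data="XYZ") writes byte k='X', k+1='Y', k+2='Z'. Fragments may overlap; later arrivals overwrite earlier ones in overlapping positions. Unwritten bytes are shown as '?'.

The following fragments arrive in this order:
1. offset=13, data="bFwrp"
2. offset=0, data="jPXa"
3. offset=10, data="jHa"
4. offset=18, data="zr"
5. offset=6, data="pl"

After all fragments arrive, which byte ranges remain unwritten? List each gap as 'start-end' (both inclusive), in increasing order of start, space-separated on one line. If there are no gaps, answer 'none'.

Fragment 1: offset=13 len=5
Fragment 2: offset=0 len=4
Fragment 3: offset=10 len=3
Fragment 4: offset=18 len=2
Fragment 5: offset=6 len=2
Gaps: 4-5 8-9

Answer: 4-5 8-9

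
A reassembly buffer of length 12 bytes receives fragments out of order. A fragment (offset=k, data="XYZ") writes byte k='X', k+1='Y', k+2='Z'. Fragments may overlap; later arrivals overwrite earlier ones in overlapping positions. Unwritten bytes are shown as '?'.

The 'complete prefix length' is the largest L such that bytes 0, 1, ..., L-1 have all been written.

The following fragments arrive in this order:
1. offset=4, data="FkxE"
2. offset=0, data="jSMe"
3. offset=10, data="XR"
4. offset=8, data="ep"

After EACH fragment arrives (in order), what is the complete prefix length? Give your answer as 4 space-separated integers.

Answer: 0 8 8 12

Derivation:
Fragment 1: offset=4 data="FkxE" -> buffer=????FkxE???? -> prefix_len=0
Fragment 2: offset=0 data="jSMe" -> buffer=jSMeFkxE???? -> prefix_len=8
Fragment 3: offset=10 data="XR" -> buffer=jSMeFkxE??XR -> prefix_len=8
Fragment 4: offset=8 data="ep" -> buffer=jSMeFkxEepXR -> prefix_len=12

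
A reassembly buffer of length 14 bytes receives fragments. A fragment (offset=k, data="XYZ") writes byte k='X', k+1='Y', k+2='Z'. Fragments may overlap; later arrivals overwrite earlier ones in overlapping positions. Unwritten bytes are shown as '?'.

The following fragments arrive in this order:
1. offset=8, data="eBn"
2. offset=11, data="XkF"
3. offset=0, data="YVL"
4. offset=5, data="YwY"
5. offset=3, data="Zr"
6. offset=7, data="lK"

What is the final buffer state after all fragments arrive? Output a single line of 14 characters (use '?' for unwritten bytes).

Answer: YVLZrYwlKBnXkF

Derivation:
Fragment 1: offset=8 data="eBn" -> buffer=????????eBn???
Fragment 2: offset=11 data="XkF" -> buffer=????????eBnXkF
Fragment 3: offset=0 data="YVL" -> buffer=YVL?????eBnXkF
Fragment 4: offset=5 data="YwY" -> buffer=YVL??YwYeBnXkF
Fragment 5: offset=3 data="Zr" -> buffer=YVLZrYwYeBnXkF
Fragment 6: offset=7 data="lK" -> buffer=YVLZrYwlKBnXkF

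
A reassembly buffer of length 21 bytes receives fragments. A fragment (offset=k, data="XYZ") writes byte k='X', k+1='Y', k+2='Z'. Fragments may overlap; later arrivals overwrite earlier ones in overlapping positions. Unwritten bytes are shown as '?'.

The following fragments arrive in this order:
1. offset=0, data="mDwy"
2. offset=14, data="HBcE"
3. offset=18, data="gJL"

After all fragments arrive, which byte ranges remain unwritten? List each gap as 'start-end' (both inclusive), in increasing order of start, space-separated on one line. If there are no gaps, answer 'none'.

Answer: 4-13

Derivation:
Fragment 1: offset=0 len=4
Fragment 2: offset=14 len=4
Fragment 3: offset=18 len=3
Gaps: 4-13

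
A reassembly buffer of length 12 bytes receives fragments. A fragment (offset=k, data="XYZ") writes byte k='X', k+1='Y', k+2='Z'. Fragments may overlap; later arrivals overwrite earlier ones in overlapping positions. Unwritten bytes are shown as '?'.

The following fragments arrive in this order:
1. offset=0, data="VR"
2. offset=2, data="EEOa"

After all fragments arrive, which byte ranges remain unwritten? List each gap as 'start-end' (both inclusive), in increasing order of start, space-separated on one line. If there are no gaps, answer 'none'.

Fragment 1: offset=0 len=2
Fragment 2: offset=2 len=4
Gaps: 6-11

Answer: 6-11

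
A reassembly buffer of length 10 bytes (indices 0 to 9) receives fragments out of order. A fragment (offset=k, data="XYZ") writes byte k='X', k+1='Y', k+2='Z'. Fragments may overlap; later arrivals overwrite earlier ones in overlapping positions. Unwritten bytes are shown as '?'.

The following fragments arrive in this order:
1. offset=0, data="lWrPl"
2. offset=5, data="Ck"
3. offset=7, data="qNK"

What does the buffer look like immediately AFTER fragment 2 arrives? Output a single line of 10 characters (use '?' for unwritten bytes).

Fragment 1: offset=0 data="lWrPl" -> buffer=lWrPl?????
Fragment 2: offset=5 data="Ck" -> buffer=lWrPlCk???

Answer: lWrPlCk???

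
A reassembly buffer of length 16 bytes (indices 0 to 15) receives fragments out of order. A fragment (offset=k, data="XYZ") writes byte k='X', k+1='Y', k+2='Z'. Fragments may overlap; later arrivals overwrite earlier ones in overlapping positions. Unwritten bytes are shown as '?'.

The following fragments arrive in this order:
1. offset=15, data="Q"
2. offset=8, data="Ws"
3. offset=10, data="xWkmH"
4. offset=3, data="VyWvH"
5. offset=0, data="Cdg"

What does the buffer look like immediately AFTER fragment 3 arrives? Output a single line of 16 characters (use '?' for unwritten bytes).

Fragment 1: offset=15 data="Q" -> buffer=???????????????Q
Fragment 2: offset=8 data="Ws" -> buffer=????????Ws?????Q
Fragment 3: offset=10 data="xWkmH" -> buffer=????????WsxWkmHQ

Answer: ????????WsxWkmHQ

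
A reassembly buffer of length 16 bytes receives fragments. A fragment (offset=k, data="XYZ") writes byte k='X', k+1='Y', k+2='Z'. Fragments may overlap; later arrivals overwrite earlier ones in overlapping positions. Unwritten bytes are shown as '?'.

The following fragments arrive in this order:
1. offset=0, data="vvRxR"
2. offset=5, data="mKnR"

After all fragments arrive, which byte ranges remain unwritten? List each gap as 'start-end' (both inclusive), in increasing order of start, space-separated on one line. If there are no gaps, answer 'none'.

Answer: 9-15

Derivation:
Fragment 1: offset=0 len=5
Fragment 2: offset=5 len=4
Gaps: 9-15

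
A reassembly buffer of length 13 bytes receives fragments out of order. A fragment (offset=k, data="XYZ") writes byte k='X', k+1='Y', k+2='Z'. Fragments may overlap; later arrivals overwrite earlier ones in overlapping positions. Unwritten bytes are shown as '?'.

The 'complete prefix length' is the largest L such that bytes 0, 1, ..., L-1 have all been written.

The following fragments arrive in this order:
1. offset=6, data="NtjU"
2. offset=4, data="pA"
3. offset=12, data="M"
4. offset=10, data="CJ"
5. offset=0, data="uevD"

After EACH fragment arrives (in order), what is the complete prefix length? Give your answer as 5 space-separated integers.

Fragment 1: offset=6 data="NtjU" -> buffer=??????NtjU??? -> prefix_len=0
Fragment 2: offset=4 data="pA" -> buffer=????pANtjU??? -> prefix_len=0
Fragment 3: offset=12 data="M" -> buffer=????pANtjU??M -> prefix_len=0
Fragment 4: offset=10 data="CJ" -> buffer=????pANtjUCJM -> prefix_len=0
Fragment 5: offset=0 data="uevD" -> buffer=uevDpANtjUCJM -> prefix_len=13

Answer: 0 0 0 0 13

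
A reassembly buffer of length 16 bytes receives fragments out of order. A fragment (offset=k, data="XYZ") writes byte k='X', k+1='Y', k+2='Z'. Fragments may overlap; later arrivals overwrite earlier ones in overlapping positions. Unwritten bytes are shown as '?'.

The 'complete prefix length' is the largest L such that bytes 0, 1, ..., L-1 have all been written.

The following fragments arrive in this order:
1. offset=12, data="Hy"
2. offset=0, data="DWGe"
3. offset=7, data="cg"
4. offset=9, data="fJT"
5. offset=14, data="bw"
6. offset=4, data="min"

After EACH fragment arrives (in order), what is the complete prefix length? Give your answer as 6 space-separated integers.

Answer: 0 4 4 4 4 16

Derivation:
Fragment 1: offset=12 data="Hy" -> buffer=????????????Hy?? -> prefix_len=0
Fragment 2: offset=0 data="DWGe" -> buffer=DWGe????????Hy?? -> prefix_len=4
Fragment 3: offset=7 data="cg" -> buffer=DWGe???cg???Hy?? -> prefix_len=4
Fragment 4: offset=9 data="fJT" -> buffer=DWGe???cgfJTHy?? -> prefix_len=4
Fragment 5: offset=14 data="bw" -> buffer=DWGe???cgfJTHybw -> prefix_len=4
Fragment 6: offset=4 data="min" -> buffer=DWGemincgfJTHybw -> prefix_len=16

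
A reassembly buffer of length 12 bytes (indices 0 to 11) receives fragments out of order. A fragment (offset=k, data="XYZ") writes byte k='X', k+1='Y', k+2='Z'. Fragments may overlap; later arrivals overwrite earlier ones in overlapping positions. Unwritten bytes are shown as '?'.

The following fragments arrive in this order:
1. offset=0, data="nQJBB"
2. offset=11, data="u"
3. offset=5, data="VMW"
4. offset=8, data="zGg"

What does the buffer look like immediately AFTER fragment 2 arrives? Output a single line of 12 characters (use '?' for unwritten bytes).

Answer: nQJBB??????u

Derivation:
Fragment 1: offset=0 data="nQJBB" -> buffer=nQJBB???????
Fragment 2: offset=11 data="u" -> buffer=nQJBB??????u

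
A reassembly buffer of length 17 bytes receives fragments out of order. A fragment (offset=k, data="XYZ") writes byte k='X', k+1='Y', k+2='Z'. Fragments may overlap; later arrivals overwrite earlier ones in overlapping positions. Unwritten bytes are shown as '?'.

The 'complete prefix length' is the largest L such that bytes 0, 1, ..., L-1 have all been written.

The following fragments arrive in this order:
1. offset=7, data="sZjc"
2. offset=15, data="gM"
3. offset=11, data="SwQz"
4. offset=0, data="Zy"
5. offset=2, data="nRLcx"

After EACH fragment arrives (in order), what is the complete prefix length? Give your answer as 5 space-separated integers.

Fragment 1: offset=7 data="sZjc" -> buffer=???????sZjc?????? -> prefix_len=0
Fragment 2: offset=15 data="gM" -> buffer=???????sZjc????gM -> prefix_len=0
Fragment 3: offset=11 data="SwQz" -> buffer=???????sZjcSwQzgM -> prefix_len=0
Fragment 4: offset=0 data="Zy" -> buffer=Zy?????sZjcSwQzgM -> prefix_len=2
Fragment 5: offset=2 data="nRLcx" -> buffer=ZynRLcxsZjcSwQzgM -> prefix_len=17

Answer: 0 0 0 2 17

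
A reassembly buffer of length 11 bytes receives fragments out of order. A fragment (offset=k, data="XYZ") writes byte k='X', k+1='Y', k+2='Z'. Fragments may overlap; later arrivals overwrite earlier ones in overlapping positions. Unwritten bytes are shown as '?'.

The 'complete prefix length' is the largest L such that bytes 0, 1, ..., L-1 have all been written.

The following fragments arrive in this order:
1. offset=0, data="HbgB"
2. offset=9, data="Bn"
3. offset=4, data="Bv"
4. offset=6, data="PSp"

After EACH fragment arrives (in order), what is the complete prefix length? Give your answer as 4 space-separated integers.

Answer: 4 4 6 11

Derivation:
Fragment 1: offset=0 data="HbgB" -> buffer=HbgB??????? -> prefix_len=4
Fragment 2: offset=9 data="Bn" -> buffer=HbgB?????Bn -> prefix_len=4
Fragment 3: offset=4 data="Bv" -> buffer=HbgBBv???Bn -> prefix_len=6
Fragment 4: offset=6 data="PSp" -> buffer=HbgBBvPSpBn -> prefix_len=11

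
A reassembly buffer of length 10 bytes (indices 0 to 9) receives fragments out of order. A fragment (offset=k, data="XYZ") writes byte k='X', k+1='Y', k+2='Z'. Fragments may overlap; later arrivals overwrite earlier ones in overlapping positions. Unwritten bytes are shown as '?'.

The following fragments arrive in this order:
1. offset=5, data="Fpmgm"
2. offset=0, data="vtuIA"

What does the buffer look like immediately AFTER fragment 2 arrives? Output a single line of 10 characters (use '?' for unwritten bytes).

Answer: vtuIAFpmgm

Derivation:
Fragment 1: offset=5 data="Fpmgm" -> buffer=?????Fpmgm
Fragment 2: offset=0 data="vtuIA" -> buffer=vtuIAFpmgm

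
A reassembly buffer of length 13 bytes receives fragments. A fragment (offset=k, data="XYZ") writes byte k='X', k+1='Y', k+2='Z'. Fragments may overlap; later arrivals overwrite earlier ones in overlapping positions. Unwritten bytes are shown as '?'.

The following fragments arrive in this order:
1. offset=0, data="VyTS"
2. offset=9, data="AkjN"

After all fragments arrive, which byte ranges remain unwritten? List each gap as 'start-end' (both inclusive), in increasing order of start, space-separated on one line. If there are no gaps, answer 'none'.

Fragment 1: offset=0 len=4
Fragment 2: offset=9 len=4
Gaps: 4-8

Answer: 4-8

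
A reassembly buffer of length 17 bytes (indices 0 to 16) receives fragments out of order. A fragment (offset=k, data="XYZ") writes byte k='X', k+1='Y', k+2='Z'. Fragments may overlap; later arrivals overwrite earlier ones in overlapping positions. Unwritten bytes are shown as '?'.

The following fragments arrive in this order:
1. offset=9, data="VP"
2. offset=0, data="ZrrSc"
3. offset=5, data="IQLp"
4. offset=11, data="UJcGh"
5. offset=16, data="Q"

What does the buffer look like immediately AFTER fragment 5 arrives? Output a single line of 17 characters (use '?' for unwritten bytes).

Fragment 1: offset=9 data="VP" -> buffer=?????????VP??????
Fragment 2: offset=0 data="ZrrSc" -> buffer=ZrrSc????VP??????
Fragment 3: offset=5 data="IQLp" -> buffer=ZrrScIQLpVP??????
Fragment 4: offset=11 data="UJcGh" -> buffer=ZrrScIQLpVPUJcGh?
Fragment 5: offset=16 data="Q" -> buffer=ZrrScIQLpVPUJcGhQ

Answer: ZrrScIQLpVPUJcGhQ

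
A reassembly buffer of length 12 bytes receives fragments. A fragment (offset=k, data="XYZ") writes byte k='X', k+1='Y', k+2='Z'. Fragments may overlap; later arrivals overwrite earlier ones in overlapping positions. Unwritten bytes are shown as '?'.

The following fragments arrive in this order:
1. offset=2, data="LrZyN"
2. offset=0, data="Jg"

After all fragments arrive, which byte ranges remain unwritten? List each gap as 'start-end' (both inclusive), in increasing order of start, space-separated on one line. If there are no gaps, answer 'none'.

Fragment 1: offset=2 len=5
Fragment 2: offset=0 len=2
Gaps: 7-11

Answer: 7-11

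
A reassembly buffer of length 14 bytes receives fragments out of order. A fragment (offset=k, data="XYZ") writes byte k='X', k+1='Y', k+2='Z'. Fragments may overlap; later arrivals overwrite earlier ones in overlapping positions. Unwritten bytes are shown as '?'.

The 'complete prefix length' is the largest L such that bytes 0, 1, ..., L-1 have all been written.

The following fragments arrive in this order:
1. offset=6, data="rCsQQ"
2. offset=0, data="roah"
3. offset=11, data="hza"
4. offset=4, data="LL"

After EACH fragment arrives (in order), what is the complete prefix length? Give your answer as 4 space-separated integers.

Fragment 1: offset=6 data="rCsQQ" -> buffer=??????rCsQQ??? -> prefix_len=0
Fragment 2: offset=0 data="roah" -> buffer=roah??rCsQQ??? -> prefix_len=4
Fragment 3: offset=11 data="hza" -> buffer=roah??rCsQQhza -> prefix_len=4
Fragment 4: offset=4 data="LL" -> buffer=roahLLrCsQQhza -> prefix_len=14

Answer: 0 4 4 14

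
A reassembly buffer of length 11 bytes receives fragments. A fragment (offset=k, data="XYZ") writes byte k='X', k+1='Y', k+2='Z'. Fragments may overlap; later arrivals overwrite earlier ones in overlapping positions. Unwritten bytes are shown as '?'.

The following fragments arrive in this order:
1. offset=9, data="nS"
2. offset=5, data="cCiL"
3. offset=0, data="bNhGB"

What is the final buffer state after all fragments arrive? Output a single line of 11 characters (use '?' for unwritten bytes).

Answer: bNhGBcCiLnS

Derivation:
Fragment 1: offset=9 data="nS" -> buffer=?????????nS
Fragment 2: offset=5 data="cCiL" -> buffer=?????cCiLnS
Fragment 3: offset=0 data="bNhGB" -> buffer=bNhGBcCiLnS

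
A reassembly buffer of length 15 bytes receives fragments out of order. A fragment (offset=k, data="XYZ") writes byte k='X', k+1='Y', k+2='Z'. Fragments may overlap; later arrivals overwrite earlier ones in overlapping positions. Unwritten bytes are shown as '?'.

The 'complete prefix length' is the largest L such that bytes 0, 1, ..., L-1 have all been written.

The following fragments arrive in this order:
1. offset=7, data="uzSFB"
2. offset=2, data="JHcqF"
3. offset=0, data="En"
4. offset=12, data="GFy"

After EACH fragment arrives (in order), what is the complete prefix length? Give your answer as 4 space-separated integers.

Answer: 0 0 12 15

Derivation:
Fragment 1: offset=7 data="uzSFB" -> buffer=???????uzSFB??? -> prefix_len=0
Fragment 2: offset=2 data="JHcqF" -> buffer=??JHcqFuzSFB??? -> prefix_len=0
Fragment 3: offset=0 data="En" -> buffer=EnJHcqFuzSFB??? -> prefix_len=12
Fragment 4: offset=12 data="GFy" -> buffer=EnJHcqFuzSFBGFy -> prefix_len=15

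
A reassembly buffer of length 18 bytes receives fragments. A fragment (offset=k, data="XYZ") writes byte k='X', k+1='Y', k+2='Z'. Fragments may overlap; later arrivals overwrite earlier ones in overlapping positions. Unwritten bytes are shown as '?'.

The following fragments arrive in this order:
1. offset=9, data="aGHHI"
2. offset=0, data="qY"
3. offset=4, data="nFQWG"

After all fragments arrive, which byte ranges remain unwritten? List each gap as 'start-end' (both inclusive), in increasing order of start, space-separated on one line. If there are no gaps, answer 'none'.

Fragment 1: offset=9 len=5
Fragment 2: offset=0 len=2
Fragment 3: offset=4 len=5
Gaps: 2-3 14-17

Answer: 2-3 14-17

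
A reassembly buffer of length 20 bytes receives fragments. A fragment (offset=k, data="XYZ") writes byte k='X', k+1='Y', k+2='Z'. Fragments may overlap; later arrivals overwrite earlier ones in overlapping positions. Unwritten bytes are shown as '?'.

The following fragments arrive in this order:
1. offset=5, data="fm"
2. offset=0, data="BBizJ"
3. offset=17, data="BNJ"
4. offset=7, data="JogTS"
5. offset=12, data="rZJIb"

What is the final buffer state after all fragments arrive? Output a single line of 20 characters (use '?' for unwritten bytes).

Answer: BBizJfmJogTSrZJIbBNJ

Derivation:
Fragment 1: offset=5 data="fm" -> buffer=?????fm?????????????
Fragment 2: offset=0 data="BBizJ" -> buffer=BBizJfm?????????????
Fragment 3: offset=17 data="BNJ" -> buffer=BBizJfm??????????BNJ
Fragment 4: offset=7 data="JogTS" -> buffer=BBizJfmJogTS?????BNJ
Fragment 5: offset=12 data="rZJIb" -> buffer=BBizJfmJogTSrZJIbBNJ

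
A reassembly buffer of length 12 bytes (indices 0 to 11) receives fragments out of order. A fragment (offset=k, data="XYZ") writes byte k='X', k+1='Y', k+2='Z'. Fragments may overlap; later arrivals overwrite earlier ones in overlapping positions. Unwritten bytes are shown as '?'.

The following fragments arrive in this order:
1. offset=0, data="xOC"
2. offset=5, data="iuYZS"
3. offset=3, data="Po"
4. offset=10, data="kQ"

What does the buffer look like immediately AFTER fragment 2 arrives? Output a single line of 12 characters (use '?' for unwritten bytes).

Fragment 1: offset=0 data="xOC" -> buffer=xOC?????????
Fragment 2: offset=5 data="iuYZS" -> buffer=xOC??iuYZS??

Answer: xOC??iuYZS??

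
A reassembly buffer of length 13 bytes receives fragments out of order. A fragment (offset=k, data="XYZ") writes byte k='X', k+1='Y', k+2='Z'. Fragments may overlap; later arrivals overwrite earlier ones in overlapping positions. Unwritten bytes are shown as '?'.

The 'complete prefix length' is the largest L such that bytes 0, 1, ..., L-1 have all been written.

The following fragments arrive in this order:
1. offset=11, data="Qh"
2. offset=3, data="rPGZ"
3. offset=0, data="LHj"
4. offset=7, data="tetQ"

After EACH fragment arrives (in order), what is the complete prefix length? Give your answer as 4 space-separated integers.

Fragment 1: offset=11 data="Qh" -> buffer=???????????Qh -> prefix_len=0
Fragment 2: offset=3 data="rPGZ" -> buffer=???rPGZ????Qh -> prefix_len=0
Fragment 3: offset=0 data="LHj" -> buffer=LHjrPGZ????Qh -> prefix_len=7
Fragment 4: offset=7 data="tetQ" -> buffer=LHjrPGZtetQQh -> prefix_len=13

Answer: 0 0 7 13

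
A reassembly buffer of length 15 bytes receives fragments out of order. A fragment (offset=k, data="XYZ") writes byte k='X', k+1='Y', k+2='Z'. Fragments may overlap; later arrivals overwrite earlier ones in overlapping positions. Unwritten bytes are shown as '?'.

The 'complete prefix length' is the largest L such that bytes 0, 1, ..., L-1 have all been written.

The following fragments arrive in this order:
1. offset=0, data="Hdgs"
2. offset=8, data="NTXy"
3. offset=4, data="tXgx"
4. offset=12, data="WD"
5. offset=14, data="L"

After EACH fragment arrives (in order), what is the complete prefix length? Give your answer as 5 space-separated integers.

Answer: 4 4 12 14 15

Derivation:
Fragment 1: offset=0 data="Hdgs" -> buffer=Hdgs??????????? -> prefix_len=4
Fragment 2: offset=8 data="NTXy" -> buffer=Hdgs????NTXy??? -> prefix_len=4
Fragment 3: offset=4 data="tXgx" -> buffer=HdgstXgxNTXy??? -> prefix_len=12
Fragment 4: offset=12 data="WD" -> buffer=HdgstXgxNTXyWD? -> prefix_len=14
Fragment 5: offset=14 data="L" -> buffer=HdgstXgxNTXyWDL -> prefix_len=15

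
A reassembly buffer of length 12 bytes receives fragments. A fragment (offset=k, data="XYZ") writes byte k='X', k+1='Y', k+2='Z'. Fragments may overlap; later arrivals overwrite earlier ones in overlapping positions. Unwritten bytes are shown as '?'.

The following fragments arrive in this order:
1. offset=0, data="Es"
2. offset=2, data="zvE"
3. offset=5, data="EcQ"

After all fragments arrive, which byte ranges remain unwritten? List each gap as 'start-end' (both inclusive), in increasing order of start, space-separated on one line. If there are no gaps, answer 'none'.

Fragment 1: offset=0 len=2
Fragment 2: offset=2 len=3
Fragment 3: offset=5 len=3
Gaps: 8-11

Answer: 8-11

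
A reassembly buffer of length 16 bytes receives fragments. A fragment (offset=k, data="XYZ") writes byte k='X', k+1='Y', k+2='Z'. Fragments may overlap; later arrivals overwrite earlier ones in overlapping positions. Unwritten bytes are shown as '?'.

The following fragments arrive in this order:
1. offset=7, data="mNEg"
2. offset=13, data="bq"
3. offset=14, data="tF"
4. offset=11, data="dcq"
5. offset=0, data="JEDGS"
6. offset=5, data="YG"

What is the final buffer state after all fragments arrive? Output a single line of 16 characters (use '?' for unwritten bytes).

Answer: JEDGSYGmNEgdcqtF

Derivation:
Fragment 1: offset=7 data="mNEg" -> buffer=???????mNEg?????
Fragment 2: offset=13 data="bq" -> buffer=???????mNEg??bq?
Fragment 3: offset=14 data="tF" -> buffer=???????mNEg??btF
Fragment 4: offset=11 data="dcq" -> buffer=???????mNEgdcqtF
Fragment 5: offset=0 data="JEDGS" -> buffer=JEDGS??mNEgdcqtF
Fragment 6: offset=5 data="YG" -> buffer=JEDGSYGmNEgdcqtF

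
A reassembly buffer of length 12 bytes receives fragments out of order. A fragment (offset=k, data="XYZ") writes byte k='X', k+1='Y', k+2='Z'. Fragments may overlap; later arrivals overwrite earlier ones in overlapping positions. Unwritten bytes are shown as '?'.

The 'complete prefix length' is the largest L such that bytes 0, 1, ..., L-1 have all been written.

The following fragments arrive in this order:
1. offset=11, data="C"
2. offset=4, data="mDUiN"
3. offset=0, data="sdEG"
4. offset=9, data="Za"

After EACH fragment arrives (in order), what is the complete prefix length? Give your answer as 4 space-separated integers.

Fragment 1: offset=11 data="C" -> buffer=???????????C -> prefix_len=0
Fragment 2: offset=4 data="mDUiN" -> buffer=????mDUiN??C -> prefix_len=0
Fragment 3: offset=0 data="sdEG" -> buffer=sdEGmDUiN??C -> prefix_len=9
Fragment 4: offset=9 data="Za" -> buffer=sdEGmDUiNZaC -> prefix_len=12

Answer: 0 0 9 12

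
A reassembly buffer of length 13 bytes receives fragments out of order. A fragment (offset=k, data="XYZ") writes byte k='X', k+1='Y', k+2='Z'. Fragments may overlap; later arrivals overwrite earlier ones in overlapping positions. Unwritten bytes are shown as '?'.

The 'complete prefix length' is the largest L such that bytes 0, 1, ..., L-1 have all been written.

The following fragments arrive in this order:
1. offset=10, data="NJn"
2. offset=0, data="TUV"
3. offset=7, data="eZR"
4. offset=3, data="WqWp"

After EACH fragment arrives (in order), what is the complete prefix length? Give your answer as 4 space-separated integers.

Fragment 1: offset=10 data="NJn" -> buffer=??????????NJn -> prefix_len=0
Fragment 2: offset=0 data="TUV" -> buffer=TUV???????NJn -> prefix_len=3
Fragment 3: offset=7 data="eZR" -> buffer=TUV????eZRNJn -> prefix_len=3
Fragment 4: offset=3 data="WqWp" -> buffer=TUVWqWpeZRNJn -> prefix_len=13

Answer: 0 3 3 13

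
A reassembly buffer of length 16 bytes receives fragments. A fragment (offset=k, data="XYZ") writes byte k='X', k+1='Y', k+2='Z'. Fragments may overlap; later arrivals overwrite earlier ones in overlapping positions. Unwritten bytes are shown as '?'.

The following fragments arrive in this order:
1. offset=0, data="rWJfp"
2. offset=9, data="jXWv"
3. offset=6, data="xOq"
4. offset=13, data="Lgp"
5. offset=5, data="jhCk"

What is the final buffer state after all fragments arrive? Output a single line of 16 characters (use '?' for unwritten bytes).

Answer: rWJfpjhCkjXWvLgp

Derivation:
Fragment 1: offset=0 data="rWJfp" -> buffer=rWJfp???????????
Fragment 2: offset=9 data="jXWv" -> buffer=rWJfp????jXWv???
Fragment 3: offset=6 data="xOq" -> buffer=rWJfp?xOqjXWv???
Fragment 4: offset=13 data="Lgp" -> buffer=rWJfp?xOqjXWvLgp
Fragment 5: offset=5 data="jhCk" -> buffer=rWJfpjhCkjXWvLgp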